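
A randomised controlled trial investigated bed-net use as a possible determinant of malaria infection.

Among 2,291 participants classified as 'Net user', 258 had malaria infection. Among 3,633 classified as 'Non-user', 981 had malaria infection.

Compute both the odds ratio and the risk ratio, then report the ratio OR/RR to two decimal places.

From the description: a = 258, b = 2033, c = 981, d = 2652.
OR = (258·2652)/(2033·981) = 684216/1994373 = 0.34307
Risk in exposed = 258/2291 = 0.11261; risk in unexposed = 981/3633 = 0.27002; RR = 0.41705
OR/RR = 0.34307 / 0.41705 = 0.82261
The outcome is not rare, so the OR lies further from 1 than the RR.

0.82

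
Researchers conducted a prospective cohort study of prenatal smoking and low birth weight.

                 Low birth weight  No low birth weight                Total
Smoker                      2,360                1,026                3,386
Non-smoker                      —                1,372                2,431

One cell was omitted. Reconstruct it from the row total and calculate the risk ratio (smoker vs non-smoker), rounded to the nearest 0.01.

The missing cell is in the unexposed row: 2431 − 1372 = 1059.
So a = 2360, b = 1026, c = 1059, d = 1372.
RR = [a/(a+b)] / [c/(c+d)] = (2360/3386) / (1059/2431) = 0.69699/0.43562 = 1.59998

1.60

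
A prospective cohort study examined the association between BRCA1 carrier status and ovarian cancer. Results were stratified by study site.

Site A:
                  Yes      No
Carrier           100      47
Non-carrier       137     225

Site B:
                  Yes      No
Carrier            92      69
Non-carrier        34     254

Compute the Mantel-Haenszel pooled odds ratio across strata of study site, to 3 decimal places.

OR_MH = Σ(aᵢdᵢ/nᵢ) / Σ(bᵢcᵢ/nᵢ), where nᵢ is the stratum total.
Stratum 1 (Site A): n = 509; a·d/n = 100·225/509 = 44.2043; b·c/n = 47·137/509 = 12.6503
Stratum 2 (Site B): n = 449; a·d/n = 92·254/449 = 52.0445; b·c/n = 69·34/449 = 5.2249
OR_MH = (44.2043 + 52.0445) / (12.6503 + 5.2249) = 96.2489 / 17.8752 = 5.38448

5.384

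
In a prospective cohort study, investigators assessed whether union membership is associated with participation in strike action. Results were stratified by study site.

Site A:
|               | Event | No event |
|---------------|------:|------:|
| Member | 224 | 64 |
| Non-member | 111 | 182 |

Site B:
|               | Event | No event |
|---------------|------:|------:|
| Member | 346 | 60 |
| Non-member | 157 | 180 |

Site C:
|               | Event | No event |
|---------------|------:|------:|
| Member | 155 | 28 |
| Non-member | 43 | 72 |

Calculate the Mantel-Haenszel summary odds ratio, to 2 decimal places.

OR_MH = Σ(aᵢdᵢ/nᵢ) / Σ(bᵢcᵢ/nᵢ), where nᵢ is the stratum total.
Stratum 1 (Site A): n = 581; a·d/n = 224·182/581 = 70.1687; b·c/n = 64·111/581 = 12.2272
Stratum 2 (Site B): n = 743; a·d/n = 346·180/743 = 83.8223; b·c/n = 60·157/743 = 12.6783
Stratum 3 (Site C): n = 298; a·d/n = 155·72/298 = 37.4497; b·c/n = 28·43/298 = 4.0403
OR_MH = (70.1687 + 83.8223 + 37.4497) / (12.2272 + 12.6783 + 4.0403) = 191.4407 / 28.9458 = 6.61377

6.61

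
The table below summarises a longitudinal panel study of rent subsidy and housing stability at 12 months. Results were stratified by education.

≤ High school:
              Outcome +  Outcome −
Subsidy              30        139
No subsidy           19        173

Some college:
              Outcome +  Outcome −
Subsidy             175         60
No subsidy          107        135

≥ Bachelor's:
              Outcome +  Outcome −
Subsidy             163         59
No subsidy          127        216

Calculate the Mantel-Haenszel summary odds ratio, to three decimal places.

OR_MH = Σ(aᵢdᵢ/nᵢ) / Σ(bᵢcᵢ/nᵢ), where nᵢ is the stratum total.
Stratum 1 (≤ High school): n = 361; a·d/n = 30·173/361 = 14.3767; b·c/n = 139·19/361 = 7.3158
Stratum 2 (Some college): n = 477; a·d/n = 175·135/477 = 49.5283; b·c/n = 60·107/477 = 13.4591
Stratum 3 (≥ Bachelor's): n = 565; a·d/n = 163·216/565 = 62.3150; b·c/n = 59·127/565 = 13.2619
OR_MH = (14.3767 + 49.5283 + 62.3150) / (7.3158 + 13.4591 + 13.2619) = 126.2201 / 34.0369 = 3.70834

3.708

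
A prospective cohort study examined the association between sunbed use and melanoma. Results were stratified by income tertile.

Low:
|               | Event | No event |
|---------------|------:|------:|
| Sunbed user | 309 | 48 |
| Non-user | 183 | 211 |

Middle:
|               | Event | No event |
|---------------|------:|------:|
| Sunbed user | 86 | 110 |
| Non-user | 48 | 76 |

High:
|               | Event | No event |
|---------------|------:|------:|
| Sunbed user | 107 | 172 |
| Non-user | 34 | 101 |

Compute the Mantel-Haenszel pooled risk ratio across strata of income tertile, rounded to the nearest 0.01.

RR_MH = Σ(aᵢ·n₀ᵢ/nᵢ) / Σ(cᵢ·n₁ᵢ/nᵢ), with n₁ᵢ = aᵢ+bᵢ (exposed), n₀ᵢ = cᵢ+dᵢ (unexposed), nᵢ = n₁ᵢ+n₀ᵢ.
Stratum 1 (Low): n₁ = 357, n₀ = 394, n = 751; a·n₀/n = 309·394/751 = 162.1119; c·n₁/n = 183·357/751 = 86.9920
Stratum 2 (Middle): n₁ = 196, n₀ = 124, n = 320; a·n₀/n = 86·124/320 = 33.3250; c·n₁/n = 48·196/320 = 29.4000
Stratum 3 (High): n₁ = 279, n₀ = 135, n = 414; a·n₀/n = 107·135/414 = 34.8913; c·n₁/n = 34·279/414 = 22.9130
RR_MH = (162.1119 + 33.3250 + 34.8913) / (86.9920 + 29.4000 + 22.9130) = 230.3282 / 139.3051 = 1.65341

1.65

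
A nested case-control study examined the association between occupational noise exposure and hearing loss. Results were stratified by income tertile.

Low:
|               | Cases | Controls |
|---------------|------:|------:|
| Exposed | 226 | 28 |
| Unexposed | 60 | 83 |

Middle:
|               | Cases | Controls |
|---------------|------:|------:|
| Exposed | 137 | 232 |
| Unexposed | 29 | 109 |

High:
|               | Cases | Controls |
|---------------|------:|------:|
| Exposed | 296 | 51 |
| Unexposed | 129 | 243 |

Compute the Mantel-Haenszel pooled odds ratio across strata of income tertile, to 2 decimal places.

OR_MH = Σ(aᵢdᵢ/nᵢ) / Σ(bᵢcᵢ/nᵢ), where nᵢ is the stratum total.
Stratum 1 (Low): n = 397; a·d/n = 226·83/397 = 47.2494; b·c/n = 28·60/397 = 4.2317
Stratum 2 (Middle): n = 507; a·d/n = 137·109/507 = 29.4536; b·c/n = 232·29/507 = 13.2702
Stratum 3 (High): n = 719; a·d/n = 296·243/719 = 100.0389; b·c/n = 51·129/719 = 9.1502
OR_MH = (47.2494 + 29.4536 + 100.0389) / (4.2317 + 13.2702 + 9.1502) = 176.7420 / 26.6522 = 6.63143

6.63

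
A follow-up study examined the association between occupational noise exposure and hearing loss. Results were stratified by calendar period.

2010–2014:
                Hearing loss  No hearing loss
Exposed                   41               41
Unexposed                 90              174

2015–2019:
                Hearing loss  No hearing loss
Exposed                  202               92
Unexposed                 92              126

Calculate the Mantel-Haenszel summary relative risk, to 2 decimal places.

RR_MH = Σ(aᵢ·n₀ᵢ/nᵢ) / Σ(cᵢ·n₁ᵢ/nᵢ), with n₁ᵢ = aᵢ+bᵢ (exposed), n₀ᵢ = cᵢ+dᵢ (unexposed), nᵢ = n₁ᵢ+n₀ᵢ.
Stratum 1 (2010–2014): n₁ = 82, n₀ = 264, n = 346; a·n₀/n = 41·264/346 = 31.2832; c·n₁/n = 90·82/346 = 21.3295
Stratum 2 (2015–2019): n₁ = 294, n₀ = 218, n = 512; a·n₀/n = 202·218/512 = 86.0078; c·n₁/n = 92·294/512 = 52.8281
RR_MH = (31.2832 + 86.0078) / (21.3295 + 52.8281) = 117.2910 / 74.1576 = 1.58165

1.58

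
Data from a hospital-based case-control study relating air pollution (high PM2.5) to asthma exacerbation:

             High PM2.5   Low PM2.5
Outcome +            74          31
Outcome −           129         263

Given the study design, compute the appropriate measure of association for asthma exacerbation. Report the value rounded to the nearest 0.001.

Reading the table with exposure as columns: a = 74 (High PM2.5, case), b = 129 (High PM2.5, non-case), c = 31 (Low PM2.5, case), d = 263.
This is a hospital-based case-control study: participants were sampled on outcome status, so risks in the source population cannot be estimated directly — relative risk is not valid here. The odds ratio is the appropriate measure.
OR = (a·d)/(b·c) = (74 × 263) / (129 × 31) = 19462 / 3999 = 4.86672

4.867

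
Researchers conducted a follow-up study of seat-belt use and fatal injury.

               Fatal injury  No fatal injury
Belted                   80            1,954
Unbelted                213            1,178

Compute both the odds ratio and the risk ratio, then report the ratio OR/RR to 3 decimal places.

0.882

Cells: a = 80, b = 1954, c = 213, d = 1178.
OR = (80·1178)/(1954·213) = 94240/416202 = 0.22643
Risk in exposed = 80/2034 = 0.03933; risk in unexposed = 213/1391 = 0.15313; RR = 0.25685
OR/RR = 0.22643 / 0.25685 = 0.88155
The outcome is not rare, so the OR lies further from 1 than the RR.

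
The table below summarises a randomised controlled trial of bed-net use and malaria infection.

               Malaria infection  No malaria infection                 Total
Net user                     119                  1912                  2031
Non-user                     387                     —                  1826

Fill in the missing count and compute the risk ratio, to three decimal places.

The missing cell is in the unexposed row: 1826 − 387 = 1439.
So a = 119, b = 1912, c = 387, d = 1439.
RR = [a/(a+b)] / [c/(c+d)] = (119/2031) / (387/1826) = 0.05859/0.21194 = 0.27646

0.276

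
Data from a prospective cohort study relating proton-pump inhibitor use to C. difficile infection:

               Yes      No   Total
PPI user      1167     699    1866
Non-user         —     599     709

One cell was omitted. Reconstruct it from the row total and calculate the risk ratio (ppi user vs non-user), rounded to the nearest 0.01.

The missing cell is in the unexposed row: 709 − 599 = 110.
So a = 1167, b = 699, c = 110, d = 599.
RR = [a/(a+b)] / [c/(c+d)] = (1167/1866) / (110/709) = 0.62540/0.15515 = 4.03100

4.03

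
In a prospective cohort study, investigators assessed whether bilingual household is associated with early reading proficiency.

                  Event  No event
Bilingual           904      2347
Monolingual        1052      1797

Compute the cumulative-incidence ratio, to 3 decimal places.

Cells: a = 904, b = 2347, c = 1052, d = 1797.
Risk in exposed = 904/3251 = 0.27807; risk in unexposed = 1052/2849 = 0.36925.
RR = 0.27807 / 0.36925 = 0.75306
The risk is 25% lower among the exposed than among the unexposed.

0.753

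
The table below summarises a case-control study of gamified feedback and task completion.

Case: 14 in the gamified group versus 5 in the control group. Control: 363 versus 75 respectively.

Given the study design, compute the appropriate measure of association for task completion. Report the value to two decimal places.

From the description: a = 14, b = 363, c = 5, d = 75.
This is a case-control study: participants were sampled on outcome status, so risks in the source population cannot be estimated directly — relative risk is not valid here. The odds ratio is the appropriate measure.
OR = (a·d)/(b·c) = (14 × 75) / (363 × 5) = 1050 / 1815 = 0.57851

0.58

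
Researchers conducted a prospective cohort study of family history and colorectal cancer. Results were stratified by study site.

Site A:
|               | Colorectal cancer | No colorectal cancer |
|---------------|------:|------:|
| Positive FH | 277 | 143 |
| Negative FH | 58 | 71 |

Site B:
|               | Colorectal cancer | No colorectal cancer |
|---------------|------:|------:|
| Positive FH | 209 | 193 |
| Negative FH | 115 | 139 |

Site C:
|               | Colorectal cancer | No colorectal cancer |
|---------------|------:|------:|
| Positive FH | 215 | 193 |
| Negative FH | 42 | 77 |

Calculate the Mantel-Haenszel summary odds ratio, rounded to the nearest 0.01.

1.73

OR_MH = Σ(aᵢdᵢ/nᵢ) / Σ(bᵢcᵢ/nᵢ), where nᵢ is the stratum total.
Stratum 1 (Site A): n = 549; a·d/n = 277·71/549 = 35.8233; b·c/n = 143·58/549 = 15.1075
Stratum 2 (Site B): n = 656; a·d/n = 209·139/656 = 44.2851; b·c/n = 193·115/656 = 33.8338
Stratum 3 (Site C): n = 527; a·d/n = 215·77/527 = 31.4137; b·c/n = 193·42/527 = 15.3814
OR_MH = (35.8233 + 44.2851 + 31.4137) / (15.1075 + 33.8338 + 15.3814) = 111.5220 / 64.3227 = 1.73379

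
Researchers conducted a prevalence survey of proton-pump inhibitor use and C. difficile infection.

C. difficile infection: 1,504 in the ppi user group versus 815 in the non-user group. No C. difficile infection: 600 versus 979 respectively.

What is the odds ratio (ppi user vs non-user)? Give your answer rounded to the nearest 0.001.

From the description: a = 1504, b = 600, c = 815, d = 979.
OR = (a·d)/(b·c) = (1504 × 979) / (600 × 815) = 1472416 / 489000 = 3.01108
The odds of C. difficile infection are about 3.01 times as high in the ppi user group.

3.011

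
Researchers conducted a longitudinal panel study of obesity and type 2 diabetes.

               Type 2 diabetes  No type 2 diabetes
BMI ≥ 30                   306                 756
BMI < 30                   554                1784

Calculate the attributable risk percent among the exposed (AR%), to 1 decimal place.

Cells: a = 306, b = 756, c = 554, d = 1784.
Risk in exposed = 306/1062 = 0.28814; risk in unexposed = 554/2338 = 0.23695.
RR = 0.28814/0.23695 = 1.21599
AR% = (RR − 1)/RR × 100 = (1.21599 − 1)/1.21599 × 100 = 17.7628%

17.8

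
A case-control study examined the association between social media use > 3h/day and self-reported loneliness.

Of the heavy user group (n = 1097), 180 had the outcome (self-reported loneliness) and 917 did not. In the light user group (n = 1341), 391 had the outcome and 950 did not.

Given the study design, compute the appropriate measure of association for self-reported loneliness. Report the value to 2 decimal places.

0.48

From the description: a = 180, b = 917, c = 391, d = 950.
This is a case-control study: participants were sampled on outcome status, so risks in the source population cannot be estimated directly — relative risk is not valid here. The odds ratio is the appropriate measure.
OR = (a·d)/(b·c) = (180 × 950) / (917 × 391) = 171000 / 358547 = 0.47692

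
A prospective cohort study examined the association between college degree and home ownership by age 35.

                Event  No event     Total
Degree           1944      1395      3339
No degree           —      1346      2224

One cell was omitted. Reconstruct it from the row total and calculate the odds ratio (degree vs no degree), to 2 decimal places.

2.14

The missing cell is in the unexposed row: 2224 − 1346 = 878.
So a = 1944, b = 1395, c = 878, d = 1346.
OR = (a·d)/(b·c) = (1944 × 1346) / (1395 × 878) = 2616624 / 1224810 = 2.13635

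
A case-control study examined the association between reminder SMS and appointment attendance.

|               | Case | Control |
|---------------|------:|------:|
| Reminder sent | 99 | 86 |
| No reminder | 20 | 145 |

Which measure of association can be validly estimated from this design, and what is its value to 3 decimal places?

Cells: a = 99, b = 86, c = 20, d = 145.
This is a case-control study: participants were sampled on outcome status, so risks in the source population cannot be estimated directly — relative risk is not valid here. The odds ratio is the appropriate measure.
OR = (a·d)/(b·c) = (99 × 145) / (86 × 20) = 14355 / 1720 = 8.34593

8.346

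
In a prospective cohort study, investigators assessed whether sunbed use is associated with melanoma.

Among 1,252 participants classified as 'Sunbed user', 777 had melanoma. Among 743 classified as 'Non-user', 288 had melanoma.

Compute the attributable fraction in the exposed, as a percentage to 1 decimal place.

37.5

From the description: a = 777, b = 475, c = 288, d = 455.
Risk in exposed = 777/1252 = 0.62061; risk in unexposed = 288/743 = 0.38762.
RR = 0.62061/0.38762 = 1.60108
AR% = (RR − 1)/RR × 100 = (1.60108 − 1)/1.60108 × 100 = 37.5422%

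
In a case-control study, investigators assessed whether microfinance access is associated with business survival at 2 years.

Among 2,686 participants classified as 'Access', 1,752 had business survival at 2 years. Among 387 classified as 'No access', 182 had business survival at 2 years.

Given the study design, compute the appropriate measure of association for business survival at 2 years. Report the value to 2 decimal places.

2.11

From the description: a = 1752, b = 934, c = 182, d = 205.
This is a case-control study: participants were sampled on outcome status, so risks in the source population cannot be estimated directly — relative risk is not valid here. The odds ratio is the appropriate measure.
OR = (a·d)/(b·c) = (1752 × 205) / (934 × 182) = 359160 / 169988 = 2.11286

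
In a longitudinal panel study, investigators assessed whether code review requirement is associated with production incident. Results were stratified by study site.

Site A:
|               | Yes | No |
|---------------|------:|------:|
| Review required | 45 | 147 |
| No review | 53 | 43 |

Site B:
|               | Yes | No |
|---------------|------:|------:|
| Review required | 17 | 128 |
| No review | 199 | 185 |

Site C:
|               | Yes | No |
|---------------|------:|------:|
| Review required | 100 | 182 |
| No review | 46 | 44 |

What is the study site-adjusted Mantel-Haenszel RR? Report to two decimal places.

RR_MH = Σ(aᵢ·n₀ᵢ/nᵢ) / Σ(cᵢ·n₁ᵢ/nᵢ), with n₁ᵢ = aᵢ+bᵢ (exposed), n₀ᵢ = cᵢ+dᵢ (unexposed), nᵢ = n₁ᵢ+n₀ᵢ.
Stratum 1 (Site A): n₁ = 192, n₀ = 96, n = 288; a·n₀/n = 45·96/288 = 15.0000; c·n₁/n = 53·192/288 = 35.3333
Stratum 2 (Site B): n₁ = 145, n₀ = 384, n = 529; a·n₀/n = 17·384/529 = 12.3403; c·n₁/n = 199·145/529 = 54.5463
Stratum 3 (Site C): n₁ = 282, n₀ = 90, n = 372; a·n₀/n = 100·90/372 = 24.1935; c·n₁/n = 46·282/372 = 34.8710
RR_MH = (15.0000 + 12.3403 + 24.1935) / (35.3333 + 54.5463 + 34.8710) = 51.5338 / 124.7506 = 0.41309

0.41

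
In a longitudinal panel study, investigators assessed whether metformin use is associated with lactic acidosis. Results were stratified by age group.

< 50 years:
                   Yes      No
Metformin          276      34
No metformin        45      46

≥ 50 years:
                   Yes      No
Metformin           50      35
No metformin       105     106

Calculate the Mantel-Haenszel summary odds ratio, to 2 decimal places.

3.05

OR_MH = Σ(aᵢdᵢ/nᵢ) / Σ(bᵢcᵢ/nᵢ), where nᵢ is the stratum total.
Stratum 1 (< 50 years): n = 401; a·d/n = 276·46/401 = 31.6608; b·c/n = 34·45/401 = 3.8155
Stratum 2 (≥ 50 years): n = 296; a·d/n = 50·106/296 = 17.9054; b·c/n = 35·105/296 = 12.4155
OR_MH = (31.6608 + 17.9054) / (3.8155 + 12.4155) = 49.5663 / 16.2310 = 3.05380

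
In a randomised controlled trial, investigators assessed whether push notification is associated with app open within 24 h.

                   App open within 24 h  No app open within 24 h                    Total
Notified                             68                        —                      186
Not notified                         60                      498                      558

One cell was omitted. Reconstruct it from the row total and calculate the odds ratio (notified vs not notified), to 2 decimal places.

4.78

The missing cell is in the exposed row: 186 − 68 = 118.
So a = 68, b = 118, c = 60, d = 498.
OR = (a·d)/(b·c) = (68 × 498) / (118 × 60) = 33864 / 7080 = 4.78305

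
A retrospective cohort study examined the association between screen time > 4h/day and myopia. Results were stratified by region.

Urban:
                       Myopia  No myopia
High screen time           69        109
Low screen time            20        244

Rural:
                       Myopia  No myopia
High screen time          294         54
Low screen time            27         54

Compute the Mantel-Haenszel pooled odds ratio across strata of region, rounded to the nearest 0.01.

OR_MH = Σ(aᵢdᵢ/nᵢ) / Σ(bᵢcᵢ/nᵢ), where nᵢ is the stratum total.
Stratum 1 (Urban): n = 442; a·d/n = 69·244/442 = 38.0905; b·c/n = 109·20/442 = 4.9321
Stratum 2 (Rural): n = 429; a·d/n = 294·54/429 = 37.0070; b·c/n = 54·27/429 = 3.3986
OR_MH = (38.0905 + 37.0070) / (4.9321 + 3.3986) = 75.0975 / 8.3307 = 9.01452

9.01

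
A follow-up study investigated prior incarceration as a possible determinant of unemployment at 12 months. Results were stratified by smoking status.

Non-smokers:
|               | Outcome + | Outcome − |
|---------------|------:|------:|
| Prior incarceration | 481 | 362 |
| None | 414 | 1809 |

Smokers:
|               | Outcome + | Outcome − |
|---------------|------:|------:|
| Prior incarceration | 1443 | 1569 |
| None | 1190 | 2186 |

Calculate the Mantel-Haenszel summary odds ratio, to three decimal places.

OR_MH = Σ(aᵢdᵢ/nᵢ) / Σ(bᵢcᵢ/nᵢ), where nᵢ is the stratum total.
Stratum 1 (Non-smokers): n = 3066; a·d/n = 481·1809/3066 = 283.7994; b·c/n = 362·414/3066 = 48.8806
Stratum 2 (Smokers): n = 6388; a·d/n = 1443·2186/6388 = 493.8006; b·c/n = 1569·1190/6388 = 292.2840
OR_MH = (283.7994 + 493.8006) / (48.8806 + 292.2840) = 777.6000 / 341.1646 = 2.27925

2.279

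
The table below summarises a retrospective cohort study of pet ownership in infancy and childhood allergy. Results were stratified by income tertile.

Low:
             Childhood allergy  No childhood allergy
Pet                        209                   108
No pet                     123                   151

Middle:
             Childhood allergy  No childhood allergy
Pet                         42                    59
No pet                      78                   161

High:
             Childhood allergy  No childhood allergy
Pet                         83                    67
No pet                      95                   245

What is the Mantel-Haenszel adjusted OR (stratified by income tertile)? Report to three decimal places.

OR_MH = Σ(aᵢdᵢ/nᵢ) / Σ(bᵢcᵢ/nᵢ), where nᵢ is the stratum total.
Stratum 1 (Low): n = 591; a·d/n = 209·151/591 = 53.3993; b·c/n = 108·123/591 = 22.4772
Stratum 2 (Middle): n = 340; a·d/n = 42·161/340 = 19.8882; b·c/n = 59·78/340 = 13.5353
Stratum 3 (High): n = 490; a·d/n = 83·245/490 = 41.5000; b·c/n = 67·95/490 = 12.9898
OR_MH = (53.3993 + 19.8882 + 41.5000) / (22.4772 + 13.5353 + 12.9898) = 114.7876 / 49.0022 = 2.34250

2.342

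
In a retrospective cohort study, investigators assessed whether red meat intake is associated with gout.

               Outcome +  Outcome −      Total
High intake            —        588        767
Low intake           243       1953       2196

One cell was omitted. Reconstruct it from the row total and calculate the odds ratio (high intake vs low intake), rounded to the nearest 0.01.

The missing cell is in the exposed row: 767 − 588 = 179.
So a = 179, b = 588, c = 243, d = 1953.
OR = (a·d)/(b·c) = (179 × 1953) / (588 × 243) = 349587 / 142884 = 2.44665

2.45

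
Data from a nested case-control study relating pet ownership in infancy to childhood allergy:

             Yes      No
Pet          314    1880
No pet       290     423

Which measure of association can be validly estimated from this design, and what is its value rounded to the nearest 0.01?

0.24

Cells: a = 314, b = 1880, c = 290, d = 423.
This is a nested case-control study: participants were sampled on outcome status, so risks in the source population cannot be estimated directly — relative risk is not valid here. The odds ratio is the appropriate measure.
OR = (a·d)/(b·c) = (314 × 423) / (1880 × 290) = 132822 / 545200 = 0.24362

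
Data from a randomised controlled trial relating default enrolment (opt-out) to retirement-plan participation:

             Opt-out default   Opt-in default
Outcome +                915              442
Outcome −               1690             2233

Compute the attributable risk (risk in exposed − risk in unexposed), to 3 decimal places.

0.186

Reading the table with exposure as columns: a = 915 (Opt-out default, case), b = 1690 (Opt-out default, non-case), c = 442 (Opt-in default, case), d = 2233.
Risk in exposed = 915/2605 = 0.351248; risk in unexposed = 442/2675 = 0.165234.
Risk difference = 0.351248 − 0.165234 = 0.186014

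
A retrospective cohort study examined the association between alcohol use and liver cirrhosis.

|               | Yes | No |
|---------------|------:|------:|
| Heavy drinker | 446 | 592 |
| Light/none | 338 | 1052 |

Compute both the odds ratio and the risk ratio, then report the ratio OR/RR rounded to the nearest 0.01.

Cells: a = 446, b = 592, c = 338, d = 1052.
OR = (446·1052)/(592·338) = 469192/200096 = 2.34483
Risk in exposed = 446/1038 = 0.42967; risk in unexposed = 338/1390 = 0.24317; RR = 1.76700
OR/RR = 2.34483 / 1.76700 = 1.32702
The outcome is not rare, so the OR lies further from 1 than the RR.

1.33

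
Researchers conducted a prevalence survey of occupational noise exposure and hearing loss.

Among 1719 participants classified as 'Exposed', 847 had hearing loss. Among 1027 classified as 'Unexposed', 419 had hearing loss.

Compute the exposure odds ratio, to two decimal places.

From the description: a = 847, b = 872, c = 419, d = 608.
OR = (a·d)/(b·c) = (847 × 608) / (872 × 419) = 514976 / 365368 = 1.40947
The odds of hearing loss are about 1.41 times as high in the exposed group.

1.41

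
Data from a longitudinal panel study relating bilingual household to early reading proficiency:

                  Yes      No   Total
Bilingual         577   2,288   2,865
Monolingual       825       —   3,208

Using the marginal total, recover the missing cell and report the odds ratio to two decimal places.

0.73

The missing cell is in the unexposed row: 3208 − 825 = 2383.
So a = 577, b = 2288, c = 825, d = 2383.
OR = (a·d)/(b·c) = (577 × 2383) / (2288 × 825) = 1374991 / 1887600 = 0.72843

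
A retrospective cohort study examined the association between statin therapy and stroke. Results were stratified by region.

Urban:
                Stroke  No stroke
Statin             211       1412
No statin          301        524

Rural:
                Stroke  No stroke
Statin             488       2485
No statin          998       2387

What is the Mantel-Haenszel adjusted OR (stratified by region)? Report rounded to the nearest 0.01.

0.41

OR_MH = Σ(aᵢdᵢ/nᵢ) / Σ(bᵢcᵢ/nᵢ), where nᵢ is the stratum total.
Stratum 1 (Urban): n = 2448; a·d/n = 211·524/2448 = 45.1650; b·c/n = 1412·301/2448 = 173.6160
Stratum 2 (Rural): n = 6358; a·d/n = 488·2387/6358 = 183.2111; b·c/n = 2485·998/6358 = 390.0645
OR_MH = (45.1650 + 183.2111) / (173.6160 + 390.0645) = 228.3761 / 563.6805 = 0.40515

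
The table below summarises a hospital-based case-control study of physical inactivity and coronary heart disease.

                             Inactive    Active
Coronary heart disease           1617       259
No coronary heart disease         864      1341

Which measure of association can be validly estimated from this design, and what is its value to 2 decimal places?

9.69

Reading the table with exposure as columns: a = 1617 (Inactive, case), b = 864 (Inactive, non-case), c = 259 (Active, case), d = 1341.
This is a hospital-based case-control study: participants were sampled on outcome status, so risks in the source population cannot be estimated directly — relative risk is not valid here. The odds ratio is the appropriate measure.
OR = (a·d)/(b·c) = (1617 × 1341) / (864 × 259) = 2168397 / 223776 = 9.69003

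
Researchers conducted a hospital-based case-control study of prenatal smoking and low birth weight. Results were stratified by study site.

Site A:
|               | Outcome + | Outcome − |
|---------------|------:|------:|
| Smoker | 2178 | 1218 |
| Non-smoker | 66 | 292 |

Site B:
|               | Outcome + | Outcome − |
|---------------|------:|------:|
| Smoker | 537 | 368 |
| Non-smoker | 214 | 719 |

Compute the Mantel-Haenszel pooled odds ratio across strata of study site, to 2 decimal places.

5.91

OR_MH = Σ(aᵢdᵢ/nᵢ) / Σ(bᵢcᵢ/nᵢ), where nᵢ is the stratum total.
Stratum 1 (Site A): n = 3754; a·d/n = 2178·292/3754 = 169.4129; b·c/n = 1218·66/3754 = 21.4140
Stratum 2 (Site B): n = 1838; a·d/n = 537·719/1838 = 210.0669; b·c/n = 368·214/1838 = 42.8466
OR_MH = (169.4129 + 210.0669) / (21.4140 + 42.8466) = 379.4798 / 64.2605 = 5.90533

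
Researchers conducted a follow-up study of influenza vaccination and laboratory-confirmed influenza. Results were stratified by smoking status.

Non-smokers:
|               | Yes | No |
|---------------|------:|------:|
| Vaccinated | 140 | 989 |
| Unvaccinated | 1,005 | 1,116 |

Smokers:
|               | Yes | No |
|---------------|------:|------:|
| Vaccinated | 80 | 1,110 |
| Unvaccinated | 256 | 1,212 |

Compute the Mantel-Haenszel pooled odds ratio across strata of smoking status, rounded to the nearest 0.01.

OR_MH = Σ(aᵢdᵢ/nᵢ) / Σ(bᵢcᵢ/nᵢ), where nᵢ is the stratum total.
Stratum 1 (Non-smokers): n = 3250; a·d/n = 140·1116/3250 = 48.0738; b·c/n = 989·1005/3250 = 305.8292
Stratum 2 (Smokers): n = 2658; a·d/n = 80·1212/2658 = 36.4786; b·c/n = 1110·256/2658 = 106.9074
OR_MH = (48.0738 + 36.4786) / (305.8292 + 106.9074) = 84.5524 / 412.7367 = 0.20486

0.20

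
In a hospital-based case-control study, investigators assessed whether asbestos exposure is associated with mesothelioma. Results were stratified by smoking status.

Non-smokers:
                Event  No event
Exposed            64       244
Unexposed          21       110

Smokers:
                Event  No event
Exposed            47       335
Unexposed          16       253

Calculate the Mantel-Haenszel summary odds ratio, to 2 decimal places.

OR_MH = Σ(aᵢdᵢ/nᵢ) / Σ(bᵢcᵢ/nᵢ), where nᵢ is the stratum total.
Stratum 1 (Non-smokers): n = 439; a·d/n = 64·110/439 = 16.0364; b·c/n = 244·21/439 = 11.6720
Stratum 2 (Smokers): n = 651; a·d/n = 47·253/651 = 18.2657; b·c/n = 335·16/651 = 8.2335
OR_MH = (16.0364 + 18.2657) / (11.6720 + 8.2335) = 34.3022 / 19.9055 = 1.72325

1.72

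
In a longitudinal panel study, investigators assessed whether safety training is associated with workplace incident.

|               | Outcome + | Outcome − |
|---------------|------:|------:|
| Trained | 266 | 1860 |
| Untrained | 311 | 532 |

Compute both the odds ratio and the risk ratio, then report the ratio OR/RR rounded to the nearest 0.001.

Cells: a = 266, b = 1860, c = 311, d = 532.
OR = (266·532)/(1860·311) = 141512/578460 = 0.24464
Risk in exposed = 266/2126 = 0.12512; risk in unexposed = 311/843 = 0.36892; RR = 0.33915
OR/RR = 0.24464 / 0.33915 = 0.72133
The outcome is not rare, so the OR lies further from 1 than the RR.

0.721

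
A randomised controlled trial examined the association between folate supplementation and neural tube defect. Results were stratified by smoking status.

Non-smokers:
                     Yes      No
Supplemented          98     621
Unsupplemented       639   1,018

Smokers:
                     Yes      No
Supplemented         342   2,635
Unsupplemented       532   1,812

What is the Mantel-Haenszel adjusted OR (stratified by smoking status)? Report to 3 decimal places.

OR_MH = Σ(aᵢdᵢ/nᵢ) / Σ(bᵢcᵢ/nᵢ), where nᵢ is the stratum total.
Stratum 1 (Non-smokers): n = 2376; a·d/n = 98·1018/2376 = 41.9882; b·c/n = 621·639/2376 = 167.0114
Stratum 2 (Smokers): n = 5321; a·d/n = 342·1812/5321 = 116.4638; b·c/n = 2635·532/5321 = 263.4505
OR_MH = (41.9882 + 116.4638) / (167.0114 + 263.4505) = 158.4520 / 430.4618 = 0.36810

0.368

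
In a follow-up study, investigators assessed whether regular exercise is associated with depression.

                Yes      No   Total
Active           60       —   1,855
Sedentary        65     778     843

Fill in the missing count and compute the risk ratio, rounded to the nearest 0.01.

The missing cell is in the exposed row: 1855 − 60 = 1795.
So a = 60, b = 1795, c = 65, d = 778.
RR = [a/(a+b)] / [c/(c+d)] = (60/1855) / (65/843) = 0.03235/0.07711 = 0.41949

0.42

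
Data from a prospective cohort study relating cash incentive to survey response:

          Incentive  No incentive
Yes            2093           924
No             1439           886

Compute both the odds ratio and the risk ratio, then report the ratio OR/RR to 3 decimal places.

1.201

Reading the table with exposure as columns: a = 2093 (Incentive, case), b = 1439 (Incentive, non-case), c = 924 (No incentive, case), d = 886.
OR = (2093·886)/(1439·924) = 1854398/1329636 = 1.39467
Risk in exposed = 2093/3532 = 0.59258; risk in unexposed = 924/1810 = 0.51050; RR = 1.16079
OR/RR = 1.39467 / 1.16079 = 1.20148
The outcome is not rare, so the OR lies further from 1 than the RR.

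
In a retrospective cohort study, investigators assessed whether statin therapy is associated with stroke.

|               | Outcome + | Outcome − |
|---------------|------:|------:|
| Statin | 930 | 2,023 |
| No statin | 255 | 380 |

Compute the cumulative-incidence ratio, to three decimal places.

Cells: a = 930, b = 2023, c = 255, d = 380.
Risk in exposed = 930/2953 = 0.31493; risk in unexposed = 255/635 = 0.40157.
RR = 0.31493 / 0.40157 = 0.78425
The risk is 22% lower among the exposed than among the unexposed.

0.784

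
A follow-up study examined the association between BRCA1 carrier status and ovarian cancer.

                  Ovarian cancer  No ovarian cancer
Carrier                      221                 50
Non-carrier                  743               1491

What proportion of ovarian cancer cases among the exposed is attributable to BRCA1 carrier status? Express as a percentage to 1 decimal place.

Cells: a = 221, b = 50, c = 743, d = 1491.
Risk in exposed = 221/271 = 0.81550; risk in unexposed = 743/2234 = 0.33259.
RR = 0.81550/0.33259 = 2.45198
AR% = (RR − 1)/RR × 100 = (2.45198 − 1)/2.45198 × 100 = 59.2167%

59.2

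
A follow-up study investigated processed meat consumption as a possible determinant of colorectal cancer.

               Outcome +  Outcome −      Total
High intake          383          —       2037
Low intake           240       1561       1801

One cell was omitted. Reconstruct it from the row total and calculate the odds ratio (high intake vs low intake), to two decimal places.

1.51

The missing cell is in the exposed row: 2037 − 383 = 1654.
So a = 383, b = 1654, c = 240, d = 1561.
OR = (a·d)/(b·c) = (383 × 1561) / (1654 × 240) = 597863 / 396960 = 1.50610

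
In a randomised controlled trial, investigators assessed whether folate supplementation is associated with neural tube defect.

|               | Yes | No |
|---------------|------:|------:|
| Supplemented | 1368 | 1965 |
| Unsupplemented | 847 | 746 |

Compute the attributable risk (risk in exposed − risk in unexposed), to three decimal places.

Cells: a = 1368, b = 1965, c = 847, d = 746.
Risk in exposed = 1368/3333 = 0.410441; risk in unexposed = 847/1593 = 0.531701.
Risk difference = 0.410441 − 0.531701 = -0.121260

-0.121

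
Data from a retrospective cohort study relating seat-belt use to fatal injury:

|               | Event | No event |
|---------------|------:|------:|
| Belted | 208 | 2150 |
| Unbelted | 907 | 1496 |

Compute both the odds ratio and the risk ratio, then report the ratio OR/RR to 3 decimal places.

0.683

Cells: a = 208, b = 2150, c = 907, d = 1496.
OR = (208·1496)/(2150·907) = 311168/1950050 = 0.15957
Risk in exposed = 208/2358 = 0.08821; risk in unexposed = 907/2403 = 0.37744; RR = 0.23370
OR/RR = 0.15957 / 0.23370 = 0.68278
The outcome is not rare, so the OR lies further from 1 than the RR.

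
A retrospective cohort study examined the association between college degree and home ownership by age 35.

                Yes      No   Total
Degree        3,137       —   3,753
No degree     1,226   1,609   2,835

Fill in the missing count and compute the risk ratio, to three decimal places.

The missing cell is in the exposed row: 3753 − 3137 = 616.
So a = 3137, b = 616, c = 1226, d = 1609.
RR = [a/(a+b)] / [c/(c+d)] = (3137/3753) / (1226/2835) = 0.83586/0.43245 = 1.93285

1.933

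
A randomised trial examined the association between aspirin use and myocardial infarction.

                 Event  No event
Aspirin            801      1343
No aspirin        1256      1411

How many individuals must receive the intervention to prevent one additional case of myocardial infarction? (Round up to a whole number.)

Risk in treated group = 801/2144 = 0.37360; risk in control = 1256/2667 = 0.47094.
Absolute risk reduction = 0.47094 − 0.37360 = 0.09734
NNT = 1 / ARR = 1 / 0.09734 = 10.273 → round up → 11

11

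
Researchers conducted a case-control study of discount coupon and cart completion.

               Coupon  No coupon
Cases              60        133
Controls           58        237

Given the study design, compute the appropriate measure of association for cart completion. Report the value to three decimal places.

Reading the table with exposure as columns: a = 60 (Coupon, case), b = 58 (Coupon, non-case), c = 133 (No coupon, case), d = 237.
This is a case-control study: participants were sampled on outcome status, so risks in the source population cannot be estimated directly — relative risk is not valid here. The odds ratio is the appropriate measure.
OR = (a·d)/(b·c) = (60 × 237) / (58 × 133) = 14220 / 7714 = 1.84340

1.843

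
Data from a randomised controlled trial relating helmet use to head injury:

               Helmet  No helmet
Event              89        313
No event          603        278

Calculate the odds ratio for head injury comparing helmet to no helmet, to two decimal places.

0.13

Reading the table with exposure as columns: a = 89 (Helmet, case), b = 603 (Helmet, non-case), c = 313 (No helmet, case), d = 278.
OR = (a·d)/(b·c) = (89 × 278) / (603 × 313) = 24742 / 188739 = 0.13109
Exposure is associated with lower odds of head injury (OR = 0.13 < 1).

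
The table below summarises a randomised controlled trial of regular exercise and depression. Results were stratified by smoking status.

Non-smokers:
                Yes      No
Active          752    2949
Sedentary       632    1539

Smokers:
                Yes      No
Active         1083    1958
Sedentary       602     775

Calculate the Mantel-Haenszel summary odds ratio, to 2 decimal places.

0.66

OR_MH = Σ(aᵢdᵢ/nᵢ) / Σ(bᵢcᵢ/nᵢ), where nᵢ is the stratum total.
Stratum 1 (Non-smokers): n = 5872; a·d/n = 752·1539/5872 = 197.0926; b·c/n = 2949·632/5872 = 317.3992
Stratum 2 (Smokers): n = 4418; a·d/n = 1083·775/4418 = 189.9785; b·c/n = 1958·602/4418 = 266.7986
OR_MH = (197.0926 + 189.9785) / (317.3992 + 266.7986) = 387.0711 / 584.1977 = 0.66257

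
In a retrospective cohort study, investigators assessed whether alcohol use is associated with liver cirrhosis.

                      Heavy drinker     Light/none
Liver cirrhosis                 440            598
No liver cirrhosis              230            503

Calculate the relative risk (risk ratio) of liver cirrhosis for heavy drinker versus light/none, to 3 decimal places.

Reading the table with exposure as columns: a = 440 (Heavy drinker, case), b = 230 (Heavy drinker, non-case), c = 598 (Light/none, case), d = 503.
Risk in exposed = 440/670 = 0.65672; risk in unexposed = 598/1101 = 0.54314.
RR = 0.65672 / 0.54314 = 1.20910
The risk among the exposed is 1.21 times that among the unexposed.

1.209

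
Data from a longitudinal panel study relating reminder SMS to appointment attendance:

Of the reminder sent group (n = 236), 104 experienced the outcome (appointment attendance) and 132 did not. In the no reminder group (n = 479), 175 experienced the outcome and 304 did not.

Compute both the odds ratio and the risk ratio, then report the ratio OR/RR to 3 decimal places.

From the description: a = 104, b = 132, c = 175, d = 304.
OR = (104·304)/(132·175) = 31616/23100 = 1.36866
Risk in exposed = 104/236 = 0.44068; risk in unexposed = 175/479 = 0.36534; RR = 1.20620
OR/RR = 1.36866 / 1.20620 = 1.13469
The outcome is not rare, so the OR lies further from 1 than the RR.

1.135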